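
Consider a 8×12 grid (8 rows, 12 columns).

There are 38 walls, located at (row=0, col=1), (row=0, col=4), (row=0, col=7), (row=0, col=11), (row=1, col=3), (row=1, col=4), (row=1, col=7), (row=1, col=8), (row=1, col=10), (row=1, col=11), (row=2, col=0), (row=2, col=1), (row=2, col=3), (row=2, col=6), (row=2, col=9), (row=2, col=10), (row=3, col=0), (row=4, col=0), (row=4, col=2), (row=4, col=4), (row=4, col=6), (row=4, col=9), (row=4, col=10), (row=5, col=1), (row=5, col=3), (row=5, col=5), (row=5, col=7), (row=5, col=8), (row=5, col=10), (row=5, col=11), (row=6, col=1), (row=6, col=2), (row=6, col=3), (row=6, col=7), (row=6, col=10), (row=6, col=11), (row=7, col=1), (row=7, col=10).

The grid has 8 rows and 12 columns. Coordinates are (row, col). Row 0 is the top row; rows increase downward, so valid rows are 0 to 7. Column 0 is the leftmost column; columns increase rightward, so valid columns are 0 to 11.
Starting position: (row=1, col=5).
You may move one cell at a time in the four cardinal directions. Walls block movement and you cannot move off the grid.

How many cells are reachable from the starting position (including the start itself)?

Answer: Reachable cells: 33

Derivation:
BFS flood-fill from (row=1, col=5):
  Distance 0: (row=1, col=5)
  Distance 1: (row=0, col=5), (row=1, col=6), (row=2, col=5)
  Distance 2: (row=0, col=6), (row=2, col=4), (row=3, col=5)
  Distance 3: (row=3, col=4), (row=3, col=6), (row=4, col=5)
  Distance 4: (row=3, col=3), (row=3, col=7)
  Distance 5: (row=2, col=7), (row=3, col=2), (row=3, col=8), (row=4, col=3), (row=4, col=7)
  Distance 6: (row=2, col=2), (row=2, col=8), (row=3, col=1), (row=3, col=9), (row=4, col=8)
  Distance 7: (row=1, col=2), (row=3, col=10), (row=4, col=1)
  Distance 8: (row=0, col=2), (row=1, col=1), (row=3, col=11)
  Distance 9: (row=0, col=3), (row=1, col=0), (row=2, col=11), (row=4, col=11)
  Distance 10: (row=0, col=0)
Total reachable: 33 (grid has 58 open cells total)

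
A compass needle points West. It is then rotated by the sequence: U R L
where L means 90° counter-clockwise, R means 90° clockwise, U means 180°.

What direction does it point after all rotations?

Answer: Final heading: East

Derivation:
Start: West
  U (U-turn (180°)) -> East
  R (right (90° clockwise)) -> South
  L (left (90° counter-clockwise)) -> East
Final: East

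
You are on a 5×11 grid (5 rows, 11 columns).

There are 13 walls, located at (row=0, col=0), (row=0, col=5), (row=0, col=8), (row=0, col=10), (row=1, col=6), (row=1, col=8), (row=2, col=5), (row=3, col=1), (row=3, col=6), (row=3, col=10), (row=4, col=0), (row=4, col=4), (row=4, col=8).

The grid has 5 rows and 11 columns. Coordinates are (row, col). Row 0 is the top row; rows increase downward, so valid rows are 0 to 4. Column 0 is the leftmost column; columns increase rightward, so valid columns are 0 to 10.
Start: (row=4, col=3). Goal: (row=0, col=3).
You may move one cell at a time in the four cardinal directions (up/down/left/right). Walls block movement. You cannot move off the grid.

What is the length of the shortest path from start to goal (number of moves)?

BFS from (row=4, col=3) until reaching (row=0, col=3):
  Distance 0: (row=4, col=3)
  Distance 1: (row=3, col=3), (row=4, col=2)
  Distance 2: (row=2, col=3), (row=3, col=2), (row=3, col=4), (row=4, col=1)
  Distance 3: (row=1, col=3), (row=2, col=2), (row=2, col=4), (row=3, col=5)
  Distance 4: (row=0, col=3), (row=1, col=2), (row=1, col=4), (row=2, col=1), (row=4, col=5)  <- goal reached here
One shortest path (4 moves): (row=4, col=3) -> (row=3, col=3) -> (row=2, col=3) -> (row=1, col=3) -> (row=0, col=3)

Answer: Shortest path length: 4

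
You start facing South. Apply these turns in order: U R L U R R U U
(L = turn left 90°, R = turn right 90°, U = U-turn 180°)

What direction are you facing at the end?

Start: South
  U (U-turn (180°)) -> North
  R (right (90° clockwise)) -> East
  L (left (90° counter-clockwise)) -> North
  U (U-turn (180°)) -> South
  R (right (90° clockwise)) -> West
  R (right (90° clockwise)) -> North
  U (U-turn (180°)) -> South
  U (U-turn (180°)) -> North
Final: North

Answer: Final heading: North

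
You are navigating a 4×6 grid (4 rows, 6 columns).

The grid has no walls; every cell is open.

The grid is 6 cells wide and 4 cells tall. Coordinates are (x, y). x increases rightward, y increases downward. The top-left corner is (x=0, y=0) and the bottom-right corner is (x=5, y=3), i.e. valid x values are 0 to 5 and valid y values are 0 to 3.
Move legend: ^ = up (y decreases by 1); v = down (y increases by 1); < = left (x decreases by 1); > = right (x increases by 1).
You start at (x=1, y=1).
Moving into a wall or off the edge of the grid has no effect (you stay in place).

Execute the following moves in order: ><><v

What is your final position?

Answer: Final position: (x=1, y=2)

Derivation:
Start: (x=1, y=1)
  > (right): (x=1, y=1) -> (x=2, y=1)
  < (left): (x=2, y=1) -> (x=1, y=1)
  > (right): (x=1, y=1) -> (x=2, y=1)
  < (left): (x=2, y=1) -> (x=1, y=1)
  v (down): (x=1, y=1) -> (x=1, y=2)
Final: (x=1, y=2)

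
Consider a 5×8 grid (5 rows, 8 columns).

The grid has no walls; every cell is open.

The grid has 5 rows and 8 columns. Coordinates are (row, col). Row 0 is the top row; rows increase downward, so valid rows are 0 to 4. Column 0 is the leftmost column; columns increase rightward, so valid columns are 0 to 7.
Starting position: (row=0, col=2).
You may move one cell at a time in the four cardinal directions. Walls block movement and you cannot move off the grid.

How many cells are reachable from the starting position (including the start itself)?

Answer: Reachable cells: 40

Derivation:
BFS flood-fill from (row=0, col=2):
  Distance 0: (row=0, col=2)
  Distance 1: (row=0, col=1), (row=0, col=3), (row=1, col=2)
  Distance 2: (row=0, col=0), (row=0, col=4), (row=1, col=1), (row=1, col=3), (row=2, col=2)
  Distance 3: (row=0, col=5), (row=1, col=0), (row=1, col=4), (row=2, col=1), (row=2, col=3), (row=3, col=2)
  Distance 4: (row=0, col=6), (row=1, col=5), (row=2, col=0), (row=2, col=4), (row=3, col=1), (row=3, col=3), (row=4, col=2)
  Distance 5: (row=0, col=7), (row=1, col=6), (row=2, col=5), (row=3, col=0), (row=3, col=4), (row=4, col=1), (row=4, col=3)
  Distance 6: (row=1, col=7), (row=2, col=6), (row=3, col=5), (row=4, col=0), (row=4, col=4)
  Distance 7: (row=2, col=7), (row=3, col=6), (row=4, col=5)
  Distance 8: (row=3, col=7), (row=4, col=6)
  Distance 9: (row=4, col=7)
Total reachable: 40 (grid has 40 open cells total)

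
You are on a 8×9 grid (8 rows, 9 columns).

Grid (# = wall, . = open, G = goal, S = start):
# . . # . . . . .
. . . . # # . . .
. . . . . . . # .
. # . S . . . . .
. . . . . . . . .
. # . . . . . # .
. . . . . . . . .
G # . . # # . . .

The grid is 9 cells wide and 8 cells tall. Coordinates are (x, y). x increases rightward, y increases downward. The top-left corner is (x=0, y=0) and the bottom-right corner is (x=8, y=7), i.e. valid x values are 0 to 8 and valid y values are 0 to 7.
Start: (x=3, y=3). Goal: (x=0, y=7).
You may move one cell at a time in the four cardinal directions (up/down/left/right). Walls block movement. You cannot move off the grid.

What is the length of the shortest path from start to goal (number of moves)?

BFS from (x=3, y=3) until reaching (x=0, y=7):
  Distance 0: (x=3, y=3)
  Distance 1: (x=3, y=2), (x=2, y=3), (x=4, y=3), (x=3, y=4)
  Distance 2: (x=3, y=1), (x=2, y=2), (x=4, y=2), (x=5, y=3), (x=2, y=4), (x=4, y=4), (x=3, y=5)
  Distance 3: (x=2, y=1), (x=1, y=2), (x=5, y=2), (x=6, y=3), (x=1, y=4), (x=5, y=4), (x=2, y=5), (x=4, y=5), (x=3, y=6)
  Distance 4: (x=2, y=0), (x=1, y=1), (x=0, y=2), (x=6, y=2), (x=7, y=3), (x=0, y=4), (x=6, y=4), (x=5, y=5), (x=2, y=6), (x=4, y=6), (x=3, y=7)
  Distance 5: (x=1, y=0), (x=0, y=1), (x=6, y=1), (x=0, y=3), (x=8, y=3), (x=7, y=4), (x=0, y=5), (x=6, y=5), (x=1, y=6), (x=5, y=6), (x=2, y=7)
  Distance 6: (x=6, y=0), (x=7, y=1), (x=8, y=2), (x=8, y=4), (x=0, y=6), (x=6, y=6)
  Distance 7: (x=5, y=0), (x=7, y=0), (x=8, y=1), (x=8, y=5), (x=7, y=6), (x=0, y=7), (x=6, y=7)  <- goal reached here
One shortest path (7 moves): (x=3, y=3) -> (x=2, y=3) -> (x=2, y=4) -> (x=1, y=4) -> (x=0, y=4) -> (x=0, y=5) -> (x=0, y=6) -> (x=0, y=7)

Answer: Shortest path length: 7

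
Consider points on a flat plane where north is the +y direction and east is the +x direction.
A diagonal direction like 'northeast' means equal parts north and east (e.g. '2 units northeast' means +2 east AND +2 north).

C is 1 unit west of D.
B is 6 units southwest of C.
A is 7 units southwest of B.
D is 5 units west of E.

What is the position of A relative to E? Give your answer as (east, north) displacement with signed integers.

Answer: A is at (east=-19, north=-13) relative to E.

Derivation:
Place E at the origin (east=0, north=0).
  D is 5 units west of E: delta (east=-5, north=+0); D at (east=-5, north=0).
  C is 1 unit west of D: delta (east=-1, north=+0); C at (east=-6, north=0).
  B is 6 units southwest of C: delta (east=-6, north=-6); B at (east=-12, north=-6).
  A is 7 units southwest of B: delta (east=-7, north=-7); A at (east=-19, north=-13).
Therefore A relative to E: (east=-19, north=-13).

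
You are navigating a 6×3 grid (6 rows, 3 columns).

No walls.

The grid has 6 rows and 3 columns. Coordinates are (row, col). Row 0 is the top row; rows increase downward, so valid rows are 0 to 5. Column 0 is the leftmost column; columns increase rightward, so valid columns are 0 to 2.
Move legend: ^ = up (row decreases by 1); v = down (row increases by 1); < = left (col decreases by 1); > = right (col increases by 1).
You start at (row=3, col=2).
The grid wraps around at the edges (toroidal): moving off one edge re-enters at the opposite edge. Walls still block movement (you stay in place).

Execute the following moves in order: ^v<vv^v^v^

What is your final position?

Start: (row=3, col=2)
  ^ (up): (row=3, col=2) -> (row=2, col=2)
  v (down): (row=2, col=2) -> (row=3, col=2)
  < (left): (row=3, col=2) -> (row=3, col=1)
  v (down): (row=3, col=1) -> (row=4, col=1)
  v (down): (row=4, col=1) -> (row=5, col=1)
  ^ (up): (row=5, col=1) -> (row=4, col=1)
  v (down): (row=4, col=1) -> (row=5, col=1)
  ^ (up): (row=5, col=1) -> (row=4, col=1)
  v (down): (row=4, col=1) -> (row=5, col=1)
  ^ (up): (row=5, col=1) -> (row=4, col=1)
Final: (row=4, col=1)

Answer: Final position: (row=4, col=1)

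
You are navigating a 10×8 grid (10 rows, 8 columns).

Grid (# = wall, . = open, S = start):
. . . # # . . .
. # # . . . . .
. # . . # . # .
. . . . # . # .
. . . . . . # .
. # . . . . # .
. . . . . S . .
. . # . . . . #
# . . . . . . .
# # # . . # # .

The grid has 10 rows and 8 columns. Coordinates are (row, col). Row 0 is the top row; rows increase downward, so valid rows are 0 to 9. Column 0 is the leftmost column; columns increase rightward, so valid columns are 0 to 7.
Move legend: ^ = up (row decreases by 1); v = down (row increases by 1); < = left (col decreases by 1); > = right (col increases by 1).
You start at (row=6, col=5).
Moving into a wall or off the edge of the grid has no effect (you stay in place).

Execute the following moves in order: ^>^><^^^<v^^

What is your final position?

Start: (row=6, col=5)
  ^ (up): (row=6, col=5) -> (row=5, col=5)
  > (right): blocked, stay at (row=5, col=5)
  ^ (up): (row=5, col=5) -> (row=4, col=5)
  > (right): blocked, stay at (row=4, col=5)
  < (left): (row=4, col=5) -> (row=4, col=4)
  [×3]^ (up): blocked, stay at (row=4, col=4)
  < (left): (row=4, col=4) -> (row=4, col=3)
  v (down): (row=4, col=3) -> (row=5, col=3)
  ^ (up): (row=5, col=3) -> (row=4, col=3)
  ^ (up): (row=4, col=3) -> (row=3, col=3)
Final: (row=3, col=3)

Answer: Final position: (row=3, col=3)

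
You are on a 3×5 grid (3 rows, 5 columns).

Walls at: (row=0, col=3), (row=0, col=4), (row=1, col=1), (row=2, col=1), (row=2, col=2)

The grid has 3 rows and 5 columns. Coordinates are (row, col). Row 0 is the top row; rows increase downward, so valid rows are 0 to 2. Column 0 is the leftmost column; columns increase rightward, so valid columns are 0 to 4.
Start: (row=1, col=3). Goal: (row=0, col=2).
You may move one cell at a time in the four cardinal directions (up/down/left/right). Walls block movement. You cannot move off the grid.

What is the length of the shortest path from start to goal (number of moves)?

BFS from (row=1, col=3) until reaching (row=0, col=2):
  Distance 0: (row=1, col=3)
  Distance 1: (row=1, col=2), (row=1, col=4), (row=2, col=3)
  Distance 2: (row=0, col=2), (row=2, col=4)  <- goal reached here
One shortest path (2 moves): (row=1, col=3) -> (row=1, col=2) -> (row=0, col=2)

Answer: Shortest path length: 2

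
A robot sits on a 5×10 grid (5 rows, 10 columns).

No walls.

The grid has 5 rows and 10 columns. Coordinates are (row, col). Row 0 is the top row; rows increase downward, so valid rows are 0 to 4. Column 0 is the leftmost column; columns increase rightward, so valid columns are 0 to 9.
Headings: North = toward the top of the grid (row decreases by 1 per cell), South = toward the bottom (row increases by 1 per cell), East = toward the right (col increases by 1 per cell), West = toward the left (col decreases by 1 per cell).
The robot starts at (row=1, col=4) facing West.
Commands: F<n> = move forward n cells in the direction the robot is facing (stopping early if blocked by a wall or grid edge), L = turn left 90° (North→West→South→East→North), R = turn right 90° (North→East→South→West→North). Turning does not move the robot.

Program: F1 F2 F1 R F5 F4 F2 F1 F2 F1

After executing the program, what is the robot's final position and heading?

Answer: Final position: (row=0, col=0), facing North

Derivation:
Start: (row=1, col=4), facing West
  F1: move forward 1, now at (row=1, col=3)
  F2: move forward 2, now at (row=1, col=1)
  F1: move forward 1, now at (row=1, col=0)
  R: turn right, now facing North
  F5: move forward 1/5 (blocked), now at (row=0, col=0)
  F4: move forward 0/4 (blocked), now at (row=0, col=0)
  F2: move forward 0/2 (blocked), now at (row=0, col=0)
  F1: move forward 0/1 (blocked), now at (row=0, col=0)
  F2: move forward 0/2 (blocked), now at (row=0, col=0)
  F1: move forward 0/1 (blocked), now at (row=0, col=0)
Final: (row=0, col=0), facing North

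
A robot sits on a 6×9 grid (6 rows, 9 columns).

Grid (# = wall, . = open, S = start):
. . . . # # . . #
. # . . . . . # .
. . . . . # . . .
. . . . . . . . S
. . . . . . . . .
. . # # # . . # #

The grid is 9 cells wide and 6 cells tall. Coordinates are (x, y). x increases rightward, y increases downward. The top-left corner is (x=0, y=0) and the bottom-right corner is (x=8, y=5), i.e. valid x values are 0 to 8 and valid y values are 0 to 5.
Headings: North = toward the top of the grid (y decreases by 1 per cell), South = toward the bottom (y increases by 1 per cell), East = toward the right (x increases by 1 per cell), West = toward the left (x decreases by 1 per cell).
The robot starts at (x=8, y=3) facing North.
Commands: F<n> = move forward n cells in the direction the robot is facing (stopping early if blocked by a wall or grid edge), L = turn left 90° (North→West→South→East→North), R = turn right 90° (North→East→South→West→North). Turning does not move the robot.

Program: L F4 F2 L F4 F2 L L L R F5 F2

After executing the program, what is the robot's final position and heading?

Start: (x=8, y=3), facing North
  L: turn left, now facing West
  F4: move forward 4, now at (x=4, y=3)
  F2: move forward 2, now at (x=2, y=3)
  L: turn left, now facing South
  F4: move forward 1/4 (blocked), now at (x=2, y=4)
  F2: move forward 0/2 (blocked), now at (x=2, y=4)
  L: turn left, now facing East
  L: turn left, now facing North
  L: turn left, now facing West
  R: turn right, now facing North
  F5: move forward 4/5 (blocked), now at (x=2, y=0)
  F2: move forward 0/2 (blocked), now at (x=2, y=0)
Final: (x=2, y=0), facing North

Answer: Final position: (x=2, y=0), facing North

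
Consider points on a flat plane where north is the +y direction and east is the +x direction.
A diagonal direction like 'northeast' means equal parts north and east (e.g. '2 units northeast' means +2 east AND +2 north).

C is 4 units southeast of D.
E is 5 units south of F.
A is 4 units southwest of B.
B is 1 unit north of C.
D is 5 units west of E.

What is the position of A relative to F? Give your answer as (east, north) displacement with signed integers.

Place F at the origin (east=0, north=0).
  E is 5 units south of F: delta (east=+0, north=-5); E at (east=0, north=-5).
  D is 5 units west of E: delta (east=-5, north=+0); D at (east=-5, north=-5).
  C is 4 units southeast of D: delta (east=+4, north=-4); C at (east=-1, north=-9).
  B is 1 unit north of C: delta (east=+0, north=+1); B at (east=-1, north=-8).
  A is 4 units southwest of B: delta (east=-4, north=-4); A at (east=-5, north=-12).
Therefore A relative to F: (east=-5, north=-12).

Answer: A is at (east=-5, north=-12) relative to F.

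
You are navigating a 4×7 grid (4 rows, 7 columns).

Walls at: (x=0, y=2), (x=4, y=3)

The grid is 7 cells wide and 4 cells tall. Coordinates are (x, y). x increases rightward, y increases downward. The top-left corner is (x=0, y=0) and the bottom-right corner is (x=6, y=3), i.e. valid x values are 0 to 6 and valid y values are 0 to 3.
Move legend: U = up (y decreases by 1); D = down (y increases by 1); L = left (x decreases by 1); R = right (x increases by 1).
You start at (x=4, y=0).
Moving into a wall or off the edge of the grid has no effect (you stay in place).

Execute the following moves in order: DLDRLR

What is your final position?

Answer: Final position: (x=4, y=2)

Derivation:
Start: (x=4, y=0)
  D (down): (x=4, y=0) -> (x=4, y=1)
  L (left): (x=4, y=1) -> (x=3, y=1)
  D (down): (x=3, y=1) -> (x=3, y=2)
  R (right): (x=3, y=2) -> (x=4, y=2)
  L (left): (x=4, y=2) -> (x=3, y=2)
  R (right): (x=3, y=2) -> (x=4, y=2)
Final: (x=4, y=2)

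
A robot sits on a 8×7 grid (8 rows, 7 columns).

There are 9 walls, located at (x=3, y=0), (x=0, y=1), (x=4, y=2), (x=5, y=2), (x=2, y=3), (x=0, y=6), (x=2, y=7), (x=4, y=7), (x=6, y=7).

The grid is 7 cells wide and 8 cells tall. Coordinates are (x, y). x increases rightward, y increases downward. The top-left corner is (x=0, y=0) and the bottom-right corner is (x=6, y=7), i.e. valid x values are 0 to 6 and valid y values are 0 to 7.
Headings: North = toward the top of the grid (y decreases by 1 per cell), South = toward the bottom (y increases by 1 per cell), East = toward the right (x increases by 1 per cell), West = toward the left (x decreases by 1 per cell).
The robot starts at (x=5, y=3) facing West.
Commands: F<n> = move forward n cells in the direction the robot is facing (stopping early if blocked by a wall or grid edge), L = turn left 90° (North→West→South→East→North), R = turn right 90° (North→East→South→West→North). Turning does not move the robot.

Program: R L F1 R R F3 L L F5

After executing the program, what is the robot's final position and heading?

Start: (x=5, y=3), facing West
  R: turn right, now facing North
  L: turn left, now facing West
  F1: move forward 1, now at (x=4, y=3)
  R: turn right, now facing North
  R: turn right, now facing East
  F3: move forward 2/3 (blocked), now at (x=6, y=3)
  L: turn left, now facing North
  L: turn left, now facing West
  F5: move forward 3/5 (blocked), now at (x=3, y=3)
Final: (x=3, y=3), facing West

Answer: Final position: (x=3, y=3), facing West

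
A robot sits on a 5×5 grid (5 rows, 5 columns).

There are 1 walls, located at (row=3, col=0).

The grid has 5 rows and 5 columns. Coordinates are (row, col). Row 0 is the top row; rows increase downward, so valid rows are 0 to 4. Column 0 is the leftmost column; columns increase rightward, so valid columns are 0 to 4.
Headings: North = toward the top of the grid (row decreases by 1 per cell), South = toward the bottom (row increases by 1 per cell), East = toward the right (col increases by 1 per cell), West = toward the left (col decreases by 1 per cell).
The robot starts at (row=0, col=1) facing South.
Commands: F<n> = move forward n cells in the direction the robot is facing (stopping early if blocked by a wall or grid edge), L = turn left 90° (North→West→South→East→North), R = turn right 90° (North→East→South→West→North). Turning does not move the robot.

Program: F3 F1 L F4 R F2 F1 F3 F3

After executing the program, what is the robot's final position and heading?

Start: (row=0, col=1), facing South
  F3: move forward 3, now at (row=3, col=1)
  F1: move forward 1, now at (row=4, col=1)
  L: turn left, now facing East
  F4: move forward 3/4 (blocked), now at (row=4, col=4)
  R: turn right, now facing South
  F2: move forward 0/2 (blocked), now at (row=4, col=4)
  F1: move forward 0/1 (blocked), now at (row=4, col=4)
  F3: move forward 0/3 (blocked), now at (row=4, col=4)
  F3: move forward 0/3 (blocked), now at (row=4, col=4)
Final: (row=4, col=4), facing South

Answer: Final position: (row=4, col=4), facing South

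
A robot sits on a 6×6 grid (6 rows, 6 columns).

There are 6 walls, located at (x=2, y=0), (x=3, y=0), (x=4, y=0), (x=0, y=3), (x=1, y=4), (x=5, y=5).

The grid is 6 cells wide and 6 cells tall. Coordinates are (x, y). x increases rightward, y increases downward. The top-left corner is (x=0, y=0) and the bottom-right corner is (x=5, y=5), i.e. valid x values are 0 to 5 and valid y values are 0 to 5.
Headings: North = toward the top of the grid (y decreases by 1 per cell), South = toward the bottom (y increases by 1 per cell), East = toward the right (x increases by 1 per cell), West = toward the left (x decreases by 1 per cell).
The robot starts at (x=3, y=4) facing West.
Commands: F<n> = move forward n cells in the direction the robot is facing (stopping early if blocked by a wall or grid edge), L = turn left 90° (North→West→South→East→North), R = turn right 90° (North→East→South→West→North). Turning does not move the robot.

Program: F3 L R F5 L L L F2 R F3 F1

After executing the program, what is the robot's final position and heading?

Answer: Final position: (x=5, y=2), facing East

Derivation:
Start: (x=3, y=4), facing West
  F3: move forward 1/3 (blocked), now at (x=2, y=4)
  L: turn left, now facing South
  R: turn right, now facing West
  F5: move forward 0/5 (blocked), now at (x=2, y=4)
  L: turn left, now facing South
  L: turn left, now facing East
  L: turn left, now facing North
  F2: move forward 2, now at (x=2, y=2)
  R: turn right, now facing East
  F3: move forward 3, now at (x=5, y=2)
  F1: move forward 0/1 (blocked), now at (x=5, y=2)
Final: (x=5, y=2), facing East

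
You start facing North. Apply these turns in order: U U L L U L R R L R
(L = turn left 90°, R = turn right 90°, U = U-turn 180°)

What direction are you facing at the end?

Start: North
  U (U-turn (180°)) -> South
  U (U-turn (180°)) -> North
  L (left (90° counter-clockwise)) -> West
  L (left (90° counter-clockwise)) -> South
  U (U-turn (180°)) -> North
  L (left (90° counter-clockwise)) -> West
  R (right (90° clockwise)) -> North
  R (right (90° clockwise)) -> East
  L (left (90° counter-clockwise)) -> North
  R (right (90° clockwise)) -> East
Final: East

Answer: Final heading: East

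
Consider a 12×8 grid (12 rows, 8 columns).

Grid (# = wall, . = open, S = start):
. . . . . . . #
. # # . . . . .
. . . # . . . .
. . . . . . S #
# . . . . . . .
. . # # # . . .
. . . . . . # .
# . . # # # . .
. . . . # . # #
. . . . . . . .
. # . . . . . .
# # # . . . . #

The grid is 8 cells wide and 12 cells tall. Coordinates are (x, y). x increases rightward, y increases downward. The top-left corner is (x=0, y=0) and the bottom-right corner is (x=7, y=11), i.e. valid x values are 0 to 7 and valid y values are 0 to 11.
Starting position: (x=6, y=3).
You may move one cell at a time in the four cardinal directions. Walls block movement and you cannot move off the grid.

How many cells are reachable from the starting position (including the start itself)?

Answer: Reachable cells: 74

Derivation:
BFS flood-fill from (x=6, y=3):
  Distance 0: (x=6, y=3)
  Distance 1: (x=6, y=2), (x=5, y=3), (x=6, y=4)
  Distance 2: (x=6, y=1), (x=5, y=2), (x=7, y=2), (x=4, y=3), (x=5, y=4), (x=7, y=4), (x=6, y=5)
  Distance 3: (x=6, y=0), (x=5, y=1), (x=7, y=1), (x=4, y=2), (x=3, y=3), (x=4, y=4), (x=5, y=5), (x=7, y=5)
  Distance 4: (x=5, y=0), (x=4, y=1), (x=2, y=3), (x=3, y=4), (x=5, y=6), (x=7, y=6)
  Distance 5: (x=4, y=0), (x=3, y=1), (x=2, y=2), (x=1, y=3), (x=2, y=4), (x=4, y=6), (x=7, y=7)
  Distance 6: (x=3, y=0), (x=1, y=2), (x=0, y=3), (x=1, y=4), (x=3, y=6), (x=6, y=7)
  Distance 7: (x=2, y=0), (x=0, y=2), (x=1, y=5), (x=2, y=6)
  Distance 8: (x=1, y=0), (x=0, y=1), (x=0, y=5), (x=1, y=6), (x=2, y=7)
  Distance 9: (x=0, y=0), (x=0, y=6), (x=1, y=7), (x=2, y=8)
  Distance 10: (x=1, y=8), (x=3, y=8), (x=2, y=9)
  Distance 11: (x=0, y=8), (x=1, y=9), (x=3, y=9), (x=2, y=10)
  Distance 12: (x=0, y=9), (x=4, y=9), (x=3, y=10)
  Distance 13: (x=5, y=9), (x=0, y=10), (x=4, y=10), (x=3, y=11)
  Distance 14: (x=5, y=8), (x=6, y=9), (x=5, y=10), (x=4, y=11)
  Distance 15: (x=7, y=9), (x=6, y=10), (x=5, y=11)
  Distance 16: (x=7, y=10), (x=6, y=11)
Total reachable: 74 (grid has 74 open cells total)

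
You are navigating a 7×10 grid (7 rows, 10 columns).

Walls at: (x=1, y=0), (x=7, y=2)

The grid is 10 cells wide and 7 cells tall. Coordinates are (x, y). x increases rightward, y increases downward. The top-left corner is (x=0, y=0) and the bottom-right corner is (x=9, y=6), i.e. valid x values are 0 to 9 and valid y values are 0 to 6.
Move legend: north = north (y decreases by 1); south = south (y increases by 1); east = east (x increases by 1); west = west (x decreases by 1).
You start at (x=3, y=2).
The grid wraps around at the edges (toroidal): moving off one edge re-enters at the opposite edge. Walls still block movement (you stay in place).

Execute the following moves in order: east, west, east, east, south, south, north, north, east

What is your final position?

Start: (x=3, y=2)
  east (east): (x=3, y=2) -> (x=4, y=2)
  west (west): (x=4, y=2) -> (x=3, y=2)
  east (east): (x=3, y=2) -> (x=4, y=2)
  east (east): (x=4, y=2) -> (x=5, y=2)
  south (south): (x=5, y=2) -> (x=5, y=3)
  south (south): (x=5, y=3) -> (x=5, y=4)
  north (north): (x=5, y=4) -> (x=5, y=3)
  north (north): (x=5, y=3) -> (x=5, y=2)
  east (east): (x=5, y=2) -> (x=6, y=2)
Final: (x=6, y=2)

Answer: Final position: (x=6, y=2)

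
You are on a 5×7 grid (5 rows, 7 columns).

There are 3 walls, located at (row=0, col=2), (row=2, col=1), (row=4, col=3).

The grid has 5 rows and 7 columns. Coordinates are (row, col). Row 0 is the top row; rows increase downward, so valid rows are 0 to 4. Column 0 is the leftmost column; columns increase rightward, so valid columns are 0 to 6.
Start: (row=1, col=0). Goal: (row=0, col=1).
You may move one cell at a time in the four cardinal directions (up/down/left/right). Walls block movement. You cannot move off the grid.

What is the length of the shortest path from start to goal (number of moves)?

BFS from (row=1, col=0) until reaching (row=0, col=1):
  Distance 0: (row=1, col=0)
  Distance 1: (row=0, col=0), (row=1, col=1), (row=2, col=0)
  Distance 2: (row=0, col=1), (row=1, col=2), (row=3, col=0)  <- goal reached here
One shortest path (2 moves): (row=1, col=0) -> (row=1, col=1) -> (row=0, col=1)

Answer: Shortest path length: 2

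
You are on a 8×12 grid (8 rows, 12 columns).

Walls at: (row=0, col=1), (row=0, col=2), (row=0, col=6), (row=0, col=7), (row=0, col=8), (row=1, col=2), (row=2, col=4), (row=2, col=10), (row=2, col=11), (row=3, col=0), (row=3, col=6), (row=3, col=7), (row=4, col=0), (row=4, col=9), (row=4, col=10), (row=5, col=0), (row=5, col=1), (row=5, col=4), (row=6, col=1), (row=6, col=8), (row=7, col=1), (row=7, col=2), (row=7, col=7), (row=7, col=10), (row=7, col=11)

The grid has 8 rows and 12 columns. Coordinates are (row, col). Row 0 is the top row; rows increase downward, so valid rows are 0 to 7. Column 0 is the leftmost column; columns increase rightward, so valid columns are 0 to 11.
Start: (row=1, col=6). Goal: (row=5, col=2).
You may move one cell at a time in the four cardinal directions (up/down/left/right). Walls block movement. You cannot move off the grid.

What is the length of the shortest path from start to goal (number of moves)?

Answer: Shortest path length: 8

Derivation:
BFS from (row=1, col=6) until reaching (row=5, col=2):
  Distance 0: (row=1, col=6)
  Distance 1: (row=1, col=5), (row=1, col=7), (row=2, col=6)
  Distance 2: (row=0, col=5), (row=1, col=4), (row=1, col=8), (row=2, col=5), (row=2, col=7)
  Distance 3: (row=0, col=4), (row=1, col=3), (row=1, col=9), (row=2, col=8), (row=3, col=5)
  Distance 4: (row=0, col=3), (row=0, col=9), (row=1, col=10), (row=2, col=3), (row=2, col=9), (row=3, col=4), (row=3, col=8), (row=4, col=5)
  Distance 5: (row=0, col=10), (row=1, col=11), (row=2, col=2), (row=3, col=3), (row=3, col=9), (row=4, col=4), (row=4, col=6), (row=4, col=8), (row=5, col=5)
  Distance 6: (row=0, col=11), (row=2, col=1), (row=3, col=2), (row=3, col=10), (row=4, col=3), (row=4, col=7), (row=5, col=6), (row=5, col=8), (row=6, col=5)
  Distance 7: (row=1, col=1), (row=2, col=0), (row=3, col=1), (row=3, col=11), (row=4, col=2), (row=5, col=3), (row=5, col=7), (row=5, col=9), (row=6, col=4), (row=6, col=6), (row=7, col=5)
  Distance 8: (row=1, col=0), (row=4, col=1), (row=4, col=11), (row=5, col=2), (row=5, col=10), (row=6, col=3), (row=6, col=7), (row=6, col=9), (row=7, col=4), (row=7, col=6)  <- goal reached here
One shortest path (8 moves): (row=1, col=6) -> (row=1, col=5) -> (row=1, col=4) -> (row=1, col=3) -> (row=2, col=3) -> (row=2, col=2) -> (row=3, col=2) -> (row=4, col=2) -> (row=5, col=2)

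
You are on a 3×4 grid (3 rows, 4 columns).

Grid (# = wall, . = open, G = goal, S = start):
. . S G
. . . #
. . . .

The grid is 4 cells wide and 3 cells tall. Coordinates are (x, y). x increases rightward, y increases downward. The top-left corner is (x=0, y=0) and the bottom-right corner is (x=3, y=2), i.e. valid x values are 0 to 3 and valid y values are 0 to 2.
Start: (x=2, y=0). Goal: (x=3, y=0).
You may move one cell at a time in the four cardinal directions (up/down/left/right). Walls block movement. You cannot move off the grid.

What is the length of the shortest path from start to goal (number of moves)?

Answer: Shortest path length: 1

Derivation:
BFS from (x=2, y=0) until reaching (x=3, y=0):
  Distance 0: (x=2, y=0)
  Distance 1: (x=1, y=0), (x=3, y=0), (x=2, y=1)  <- goal reached here
One shortest path (1 moves): (x=2, y=0) -> (x=3, y=0)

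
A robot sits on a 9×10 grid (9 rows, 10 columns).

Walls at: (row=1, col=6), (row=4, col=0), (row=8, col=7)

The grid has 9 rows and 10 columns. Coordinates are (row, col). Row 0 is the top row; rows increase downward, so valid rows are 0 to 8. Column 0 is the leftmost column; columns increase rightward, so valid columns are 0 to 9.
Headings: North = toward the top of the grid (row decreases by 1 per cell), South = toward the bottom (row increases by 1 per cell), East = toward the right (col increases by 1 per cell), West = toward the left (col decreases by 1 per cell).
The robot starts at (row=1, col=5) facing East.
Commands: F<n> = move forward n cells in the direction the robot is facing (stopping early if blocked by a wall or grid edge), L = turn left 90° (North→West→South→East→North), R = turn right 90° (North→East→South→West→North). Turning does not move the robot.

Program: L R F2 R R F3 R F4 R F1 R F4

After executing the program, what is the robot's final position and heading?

Start: (row=1, col=5), facing East
  L: turn left, now facing North
  R: turn right, now facing East
  F2: move forward 0/2 (blocked), now at (row=1, col=5)
  R: turn right, now facing South
  R: turn right, now facing West
  F3: move forward 3, now at (row=1, col=2)
  R: turn right, now facing North
  F4: move forward 1/4 (blocked), now at (row=0, col=2)
  R: turn right, now facing East
  F1: move forward 1, now at (row=0, col=3)
  R: turn right, now facing South
  F4: move forward 4, now at (row=4, col=3)
Final: (row=4, col=3), facing South

Answer: Final position: (row=4, col=3), facing South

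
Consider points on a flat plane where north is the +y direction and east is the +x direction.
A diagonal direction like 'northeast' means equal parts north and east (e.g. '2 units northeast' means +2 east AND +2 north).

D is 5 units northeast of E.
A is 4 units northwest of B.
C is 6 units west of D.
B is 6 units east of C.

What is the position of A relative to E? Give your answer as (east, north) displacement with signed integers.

Place E at the origin (east=0, north=0).
  D is 5 units northeast of E: delta (east=+5, north=+5); D at (east=5, north=5).
  C is 6 units west of D: delta (east=-6, north=+0); C at (east=-1, north=5).
  B is 6 units east of C: delta (east=+6, north=+0); B at (east=5, north=5).
  A is 4 units northwest of B: delta (east=-4, north=+4); A at (east=1, north=9).
Therefore A relative to E: (east=1, north=9).

Answer: A is at (east=1, north=9) relative to E.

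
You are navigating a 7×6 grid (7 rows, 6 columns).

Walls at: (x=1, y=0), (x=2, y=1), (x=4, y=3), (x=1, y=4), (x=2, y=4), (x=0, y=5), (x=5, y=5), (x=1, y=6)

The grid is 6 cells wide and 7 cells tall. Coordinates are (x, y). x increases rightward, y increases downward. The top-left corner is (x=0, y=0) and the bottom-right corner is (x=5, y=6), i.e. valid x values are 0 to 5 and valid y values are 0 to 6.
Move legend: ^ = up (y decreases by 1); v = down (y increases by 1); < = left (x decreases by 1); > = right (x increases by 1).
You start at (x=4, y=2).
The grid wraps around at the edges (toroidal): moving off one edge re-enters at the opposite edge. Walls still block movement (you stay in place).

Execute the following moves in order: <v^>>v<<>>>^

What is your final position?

Answer: Final position: (x=2, y=2)

Derivation:
Start: (x=4, y=2)
  < (left): (x=4, y=2) -> (x=3, y=2)
  v (down): (x=3, y=2) -> (x=3, y=3)
  ^ (up): (x=3, y=3) -> (x=3, y=2)
  > (right): (x=3, y=2) -> (x=4, y=2)
  > (right): (x=4, y=2) -> (x=5, y=2)
  v (down): (x=5, y=2) -> (x=5, y=3)
  < (left): blocked, stay at (x=5, y=3)
  < (left): blocked, stay at (x=5, y=3)
  > (right): (x=5, y=3) -> (x=0, y=3)
  > (right): (x=0, y=3) -> (x=1, y=3)
  > (right): (x=1, y=3) -> (x=2, y=3)
  ^ (up): (x=2, y=3) -> (x=2, y=2)
Final: (x=2, y=2)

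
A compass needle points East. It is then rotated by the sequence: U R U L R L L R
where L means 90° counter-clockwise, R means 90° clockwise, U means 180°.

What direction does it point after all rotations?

Answer: Final heading: East

Derivation:
Start: East
  U (U-turn (180°)) -> West
  R (right (90° clockwise)) -> North
  U (U-turn (180°)) -> South
  L (left (90° counter-clockwise)) -> East
  R (right (90° clockwise)) -> South
  L (left (90° counter-clockwise)) -> East
  L (left (90° counter-clockwise)) -> North
  R (right (90° clockwise)) -> East
Final: East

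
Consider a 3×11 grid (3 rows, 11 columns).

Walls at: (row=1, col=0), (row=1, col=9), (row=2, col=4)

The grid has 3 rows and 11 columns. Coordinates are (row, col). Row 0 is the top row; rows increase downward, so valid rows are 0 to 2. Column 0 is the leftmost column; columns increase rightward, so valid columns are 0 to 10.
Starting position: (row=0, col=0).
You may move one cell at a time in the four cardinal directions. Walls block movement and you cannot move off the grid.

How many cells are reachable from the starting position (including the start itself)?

BFS flood-fill from (row=0, col=0):
  Distance 0: (row=0, col=0)
  Distance 1: (row=0, col=1)
  Distance 2: (row=0, col=2), (row=1, col=1)
  Distance 3: (row=0, col=3), (row=1, col=2), (row=2, col=1)
  Distance 4: (row=0, col=4), (row=1, col=3), (row=2, col=0), (row=2, col=2)
  Distance 5: (row=0, col=5), (row=1, col=4), (row=2, col=3)
  Distance 6: (row=0, col=6), (row=1, col=5)
  Distance 7: (row=0, col=7), (row=1, col=6), (row=2, col=5)
  Distance 8: (row=0, col=8), (row=1, col=7), (row=2, col=6)
  Distance 9: (row=0, col=9), (row=1, col=8), (row=2, col=7)
  Distance 10: (row=0, col=10), (row=2, col=8)
  Distance 11: (row=1, col=10), (row=2, col=9)
  Distance 12: (row=2, col=10)
Total reachable: 30 (grid has 30 open cells total)

Answer: Reachable cells: 30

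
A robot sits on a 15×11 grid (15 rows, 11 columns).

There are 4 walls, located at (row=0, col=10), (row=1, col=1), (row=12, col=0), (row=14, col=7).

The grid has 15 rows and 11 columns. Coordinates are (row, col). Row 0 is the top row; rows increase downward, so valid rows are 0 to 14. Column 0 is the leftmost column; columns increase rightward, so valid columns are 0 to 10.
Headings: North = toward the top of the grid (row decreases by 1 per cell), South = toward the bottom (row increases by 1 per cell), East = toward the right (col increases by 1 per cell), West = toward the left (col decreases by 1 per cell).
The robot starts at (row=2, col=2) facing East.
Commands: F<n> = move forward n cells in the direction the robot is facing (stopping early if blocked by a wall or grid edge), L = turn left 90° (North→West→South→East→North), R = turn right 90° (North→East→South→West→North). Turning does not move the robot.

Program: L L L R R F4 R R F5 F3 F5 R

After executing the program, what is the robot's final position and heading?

Start: (row=2, col=2), facing East
  L: turn left, now facing North
  L: turn left, now facing West
  L: turn left, now facing South
  R: turn right, now facing West
  R: turn right, now facing North
  F4: move forward 2/4 (blocked), now at (row=0, col=2)
  R: turn right, now facing East
  R: turn right, now facing South
  F5: move forward 5, now at (row=5, col=2)
  F3: move forward 3, now at (row=8, col=2)
  F5: move forward 5, now at (row=13, col=2)
  R: turn right, now facing West
Final: (row=13, col=2), facing West

Answer: Final position: (row=13, col=2), facing West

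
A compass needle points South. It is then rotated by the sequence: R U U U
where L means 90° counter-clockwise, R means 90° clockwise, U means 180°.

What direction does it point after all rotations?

Answer: Final heading: East

Derivation:
Start: South
  R (right (90° clockwise)) -> West
  U (U-turn (180°)) -> East
  U (U-turn (180°)) -> West
  U (U-turn (180°)) -> East
Final: East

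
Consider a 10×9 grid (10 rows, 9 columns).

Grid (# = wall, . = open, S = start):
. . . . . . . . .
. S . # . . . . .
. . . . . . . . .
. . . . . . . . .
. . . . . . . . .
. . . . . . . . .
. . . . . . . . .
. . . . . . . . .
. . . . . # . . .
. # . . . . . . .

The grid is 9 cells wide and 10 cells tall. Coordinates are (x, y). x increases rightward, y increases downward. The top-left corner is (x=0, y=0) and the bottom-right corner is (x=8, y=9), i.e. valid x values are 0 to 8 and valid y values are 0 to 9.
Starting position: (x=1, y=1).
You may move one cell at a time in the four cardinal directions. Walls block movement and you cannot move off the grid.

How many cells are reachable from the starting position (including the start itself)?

BFS flood-fill from (x=1, y=1):
  Distance 0: (x=1, y=1)
  Distance 1: (x=1, y=0), (x=0, y=1), (x=2, y=1), (x=1, y=2)
  Distance 2: (x=0, y=0), (x=2, y=0), (x=0, y=2), (x=2, y=2), (x=1, y=3)
  Distance 3: (x=3, y=0), (x=3, y=2), (x=0, y=3), (x=2, y=3), (x=1, y=4)
  Distance 4: (x=4, y=0), (x=4, y=2), (x=3, y=3), (x=0, y=4), (x=2, y=4), (x=1, y=5)
  Distance 5: (x=5, y=0), (x=4, y=1), (x=5, y=2), (x=4, y=3), (x=3, y=4), (x=0, y=5), (x=2, y=5), (x=1, y=6)
  Distance 6: (x=6, y=0), (x=5, y=1), (x=6, y=2), (x=5, y=3), (x=4, y=4), (x=3, y=5), (x=0, y=6), (x=2, y=6), (x=1, y=7)
  Distance 7: (x=7, y=0), (x=6, y=1), (x=7, y=2), (x=6, y=3), (x=5, y=4), (x=4, y=5), (x=3, y=6), (x=0, y=7), (x=2, y=7), (x=1, y=8)
  Distance 8: (x=8, y=0), (x=7, y=1), (x=8, y=2), (x=7, y=3), (x=6, y=4), (x=5, y=5), (x=4, y=6), (x=3, y=7), (x=0, y=8), (x=2, y=8)
  Distance 9: (x=8, y=1), (x=8, y=3), (x=7, y=4), (x=6, y=5), (x=5, y=6), (x=4, y=7), (x=3, y=8), (x=0, y=9), (x=2, y=9)
  Distance 10: (x=8, y=4), (x=7, y=5), (x=6, y=6), (x=5, y=7), (x=4, y=8), (x=3, y=9)
  Distance 11: (x=8, y=5), (x=7, y=6), (x=6, y=7), (x=4, y=9)
  Distance 12: (x=8, y=6), (x=7, y=7), (x=6, y=8), (x=5, y=9)
  Distance 13: (x=8, y=7), (x=7, y=8), (x=6, y=9)
  Distance 14: (x=8, y=8), (x=7, y=9)
  Distance 15: (x=8, y=9)
Total reachable: 87 (grid has 87 open cells total)

Answer: Reachable cells: 87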